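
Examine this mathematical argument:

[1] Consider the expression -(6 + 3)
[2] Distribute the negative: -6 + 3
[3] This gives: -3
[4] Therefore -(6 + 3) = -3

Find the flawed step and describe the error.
Step 2: Distribute the negative: -6 + 3

Step 2 incorrectly distributes the negative sign. The correct distribution is -(6 + 3) = -6 - 3 = -9. The negative must be applied to both terms, not just the first. The error treats -(6 + 3) as -6 + 3, which equals -3 instead of -9.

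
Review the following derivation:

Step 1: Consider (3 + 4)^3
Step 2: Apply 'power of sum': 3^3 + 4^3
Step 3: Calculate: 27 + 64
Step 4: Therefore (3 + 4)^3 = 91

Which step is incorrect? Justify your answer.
Step 2: Apply 'power of sum': 3^3 + 4^3

Step 2 incorrectly applies a non-existent rule '(a+b)^n = a^n + b^n'. This is false in general. The correct expansion uses the binomial theorem. The actual value is (3 + 4)^3 = 7^3 = 343, not 91.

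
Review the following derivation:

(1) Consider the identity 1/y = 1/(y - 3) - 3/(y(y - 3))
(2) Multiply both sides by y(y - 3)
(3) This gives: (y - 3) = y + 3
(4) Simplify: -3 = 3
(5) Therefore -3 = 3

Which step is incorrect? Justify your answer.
Step 3: This gives: (y - 3) = y + 3

Step 3 makes a sign error when clearing denominators. Multiplying -3/(y(y - 3)) by y(y - 3) gives -3, not +3. The correct result is (y - 3) = y - 3, which is trivially true, not (y - 3) = y + 3. (Step 1 is a valid identity: 1/(y - 3) - 3/(y(y - 3)) = (y - 3)/(y(y - 3)) = 1/y.)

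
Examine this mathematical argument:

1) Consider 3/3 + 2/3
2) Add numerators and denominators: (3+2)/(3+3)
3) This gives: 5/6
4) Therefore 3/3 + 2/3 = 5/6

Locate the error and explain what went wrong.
Step 2: Add numerators and denominators: (3+2)/(3+3)

Step 2 incorrectly adds fractions by separately adding numerators and denominators. This is wrong. The correct method requires a common denominator: 3/3 + 2/3 = (3×3 + 2×3)/(3×3) = 15/9 = 5/3. The method used gives 5/6, which is different.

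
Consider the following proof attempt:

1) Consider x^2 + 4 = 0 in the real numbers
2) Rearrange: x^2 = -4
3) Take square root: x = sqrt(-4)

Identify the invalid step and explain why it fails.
Step 3: Take square root: x = sqrt(-4)

Step 3 takes the square root of -4, which is negative. In the real number system, the square root of a negative number is undefined. The equation x^2 + 4 = 0 has no real solutions. Square roots of negative numbers only exist in the complex numbers.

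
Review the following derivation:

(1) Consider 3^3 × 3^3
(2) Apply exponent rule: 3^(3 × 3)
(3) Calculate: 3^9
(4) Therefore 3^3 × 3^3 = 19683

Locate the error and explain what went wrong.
Step 2: Apply exponent rule: 3^(3 × 3)

Step 2 incorrectly states that a^b × a^c = a^(b×c). The correct rule is a^b × a^c = a^(b+c). The actual value is 3^3 × 3^3 = 3^6 = 729, not 3^9 = 19683.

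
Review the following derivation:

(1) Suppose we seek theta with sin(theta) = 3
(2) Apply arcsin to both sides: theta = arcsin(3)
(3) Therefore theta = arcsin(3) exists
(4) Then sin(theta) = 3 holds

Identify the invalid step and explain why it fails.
Step 2: Apply arcsin to both sides: theta = arcsin(3)

Step 2 applies arcsin to 3. However, arcsin(x) is only defined for x in [-1, 1] because sin(theta) can only produce values in that range. Since |3| > 1, arcsin(3) is undefined. There is no angle whose sine equals 3.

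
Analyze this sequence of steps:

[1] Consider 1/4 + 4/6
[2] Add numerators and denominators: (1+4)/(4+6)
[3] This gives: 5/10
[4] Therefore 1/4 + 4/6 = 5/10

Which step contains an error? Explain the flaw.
Step 2: Add numerators and denominators: (1+4)/(4+6)

Step 2 incorrectly adds fractions by separately adding numerators and denominators. This is wrong. The correct method requires a common denominator: 1/4 + 4/6 = (1×6 + 4×4)/(4×6) = 22/24 = 11/12. The method used gives 5/10, which is different.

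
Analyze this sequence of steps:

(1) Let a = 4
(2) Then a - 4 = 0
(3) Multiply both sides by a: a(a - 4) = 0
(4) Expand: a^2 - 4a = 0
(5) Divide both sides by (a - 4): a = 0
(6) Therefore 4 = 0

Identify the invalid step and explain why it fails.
Step 5: Divide both sides by (a - 4): a = 0

Step 5 divides both sides by (a - 4). However, since a = 4, we have (a - 4) = 0. Division by zero is undefined, making this step invalid.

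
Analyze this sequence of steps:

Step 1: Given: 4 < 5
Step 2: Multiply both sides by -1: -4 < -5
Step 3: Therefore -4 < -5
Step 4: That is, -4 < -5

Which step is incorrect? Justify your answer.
Step 2: Multiply both sides by -1: -4 < -5

Step 2 multiplies both sides by -1 but fails to reverse the inequality sign. When multiplying (or dividing) an inequality by a negative number, the direction must be reversed. Since 4 < 5, we should get -4 > -5, i.e., -4 > -5.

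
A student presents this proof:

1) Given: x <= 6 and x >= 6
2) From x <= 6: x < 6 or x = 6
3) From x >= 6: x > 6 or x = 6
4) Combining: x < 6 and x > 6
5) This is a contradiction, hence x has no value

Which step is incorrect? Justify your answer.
Step 4: Combining: x < 6 and x > 6

Step 4 incorrectly combines the conditions. From x <= 6 and x >= 6, the intersection is x = 6. The error treats the 'or' cases as 'and' requirements. The correct conclusion is that x = 6 is the unique solution, not that no solution exists.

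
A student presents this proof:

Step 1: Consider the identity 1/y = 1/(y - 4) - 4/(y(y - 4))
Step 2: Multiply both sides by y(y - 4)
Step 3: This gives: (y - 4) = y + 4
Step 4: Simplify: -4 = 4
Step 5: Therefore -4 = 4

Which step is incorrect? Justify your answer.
Step 3: This gives: (y - 4) = y + 4

Step 3 makes a sign error when clearing denominators. Multiplying -4/(y(y - 4)) by y(y - 4) gives -4, not +4. The correct result is (y - 4) = y - 4, which is trivially true, not (y - 4) = y + 4. (Step 1 is a valid identity: 1/(y - 4) - 4/(y(y - 4)) = (y - 4)/(y(y - 4)) = 1/y.)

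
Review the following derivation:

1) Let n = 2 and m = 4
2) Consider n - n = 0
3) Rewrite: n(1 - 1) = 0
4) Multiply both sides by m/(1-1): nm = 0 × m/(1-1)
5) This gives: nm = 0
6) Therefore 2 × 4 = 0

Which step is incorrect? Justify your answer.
Step 4: Multiply both sides by m/(1-1): nm = 0 × m/(1-1)

Step 4 multiplies both sides by m/(1-1). However, 1-1 = 0, so this is multiplication by m/0, which is undefined. We cannot multiply by an undefined expression.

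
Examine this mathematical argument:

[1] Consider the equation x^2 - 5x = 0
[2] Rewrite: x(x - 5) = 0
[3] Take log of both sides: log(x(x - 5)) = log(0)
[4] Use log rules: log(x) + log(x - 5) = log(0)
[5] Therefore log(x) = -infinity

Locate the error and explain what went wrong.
Step 3: Take log of both sides: log(x(x - 5)) = log(0)

Step 3 takes the logarithm of both sides, resulting in log(0) on the right side. The logarithm is only defined for positive numbers; log(0) is undefined (approaches negative infinity). This operation is invalid.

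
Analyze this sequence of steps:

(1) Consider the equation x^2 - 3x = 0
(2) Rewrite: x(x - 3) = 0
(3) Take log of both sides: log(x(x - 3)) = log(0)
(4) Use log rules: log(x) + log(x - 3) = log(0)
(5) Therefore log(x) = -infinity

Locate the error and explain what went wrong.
Step 3: Take log of both sides: log(x(x - 3)) = log(0)

Step 3 takes the logarithm of both sides, resulting in log(0) on the right side. The logarithm is only defined for positive numbers; log(0) is undefined (approaches negative infinity). This operation is invalid.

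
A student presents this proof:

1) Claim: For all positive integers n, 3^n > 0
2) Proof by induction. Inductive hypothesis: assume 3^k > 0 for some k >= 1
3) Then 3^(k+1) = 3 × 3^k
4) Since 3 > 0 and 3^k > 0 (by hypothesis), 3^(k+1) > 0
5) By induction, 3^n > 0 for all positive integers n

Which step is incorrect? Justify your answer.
Step 5: By induction, 3^n > 0 for all positive integers n

Step 5 concludes the proof by induction, but no base case was ever established. A valid induction proof requires: (1) a base case proving 3^1 > 0, and (2) an inductive step showing IF 3^k > 0 THEN 3^(k+1) > 0. Steps 2-4 correctly establish the inductive step, but without the base case the conclusion in step 5 does not follow.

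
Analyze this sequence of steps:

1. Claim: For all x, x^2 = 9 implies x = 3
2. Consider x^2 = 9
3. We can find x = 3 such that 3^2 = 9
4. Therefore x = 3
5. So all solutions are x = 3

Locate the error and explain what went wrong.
Step 4: Therefore x = 3

Step 4 incorrectly concludes that x = 3 is the only solution. The proof shows that x = 3 is A solution (existence), but does not show it is the ONLY solution (uniqueness). In fact, x = -3 is also a solution since (-3)^2 = 9. Finding one solution doesn't prove there are no others.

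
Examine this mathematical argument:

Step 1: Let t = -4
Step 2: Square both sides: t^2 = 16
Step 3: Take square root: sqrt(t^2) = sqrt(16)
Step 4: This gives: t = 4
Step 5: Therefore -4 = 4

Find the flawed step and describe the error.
Step 4: This gives: t = 4

Step 4 incorrectly states that sqrt(t^2) = t. The correct identity is sqrt(t^2) = |t|. Since t = -4 < 0, we have sqrt(t^2) = |-4| = 4, not t = -4.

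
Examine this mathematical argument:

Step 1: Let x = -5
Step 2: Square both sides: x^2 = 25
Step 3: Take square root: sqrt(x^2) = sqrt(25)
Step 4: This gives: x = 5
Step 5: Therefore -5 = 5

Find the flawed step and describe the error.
Step 4: This gives: x = 5

Step 4 incorrectly states that sqrt(x^2) = x. The correct identity is sqrt(x^2) = |x|. Since x = -5 < 0, we have sqrt(x^2) = |-5| = 5, not x = -5.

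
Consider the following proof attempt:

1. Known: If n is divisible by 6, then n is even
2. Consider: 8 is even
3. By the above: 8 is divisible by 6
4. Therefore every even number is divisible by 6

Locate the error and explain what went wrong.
Step 3: By the above: 8 is divisible by 6

Step 3 commits the fallacy of affirming the consequent. The known fact 'divisible by 6 → even' does NOT imply 'even → divisible by 6'. That would be the converse, which is false. For example, 8 is even but 8 ÷ 6 = 1.33, which is not an integer.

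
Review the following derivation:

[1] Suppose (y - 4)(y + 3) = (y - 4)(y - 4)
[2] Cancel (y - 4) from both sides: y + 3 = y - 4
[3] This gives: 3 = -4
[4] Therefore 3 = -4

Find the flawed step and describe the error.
Step 2: Cancel (y - 4) from both sides: y + 3 = y - 4

Step 2 cancels (y - 4) from both sides. This is only valid if (y - 4) ≠ 0, i.e., y ≠ 4. When y = 4, both sides equal zero regardless of the other factors. The correct approach requires considering y = 4 as a separate case.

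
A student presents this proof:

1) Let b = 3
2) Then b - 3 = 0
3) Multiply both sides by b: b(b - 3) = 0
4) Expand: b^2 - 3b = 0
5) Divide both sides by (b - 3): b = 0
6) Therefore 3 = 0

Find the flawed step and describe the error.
Step 5: Divide both sides by (b - 3): b = 0

Step 5 divides both sides by (b - 3). However, since b = 3, we have (b - 3) = 0. Division by zero is undefined, making this step invalid.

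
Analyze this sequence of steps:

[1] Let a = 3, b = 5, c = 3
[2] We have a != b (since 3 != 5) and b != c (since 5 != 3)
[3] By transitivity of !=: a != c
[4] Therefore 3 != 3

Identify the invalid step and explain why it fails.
Step 3: By transitivity of !=: a != c

Step 3 incorrectly applies transitivity to the '!=' relation. Transitivity states: if a R b and b R c, then a R c. However, '!=' is not transitive. Counterexample: 3 != 5 and 5 != 3, but 3 = 3 (both equal 3). Transitivity holds for relations like <, <=, =, but not for !=.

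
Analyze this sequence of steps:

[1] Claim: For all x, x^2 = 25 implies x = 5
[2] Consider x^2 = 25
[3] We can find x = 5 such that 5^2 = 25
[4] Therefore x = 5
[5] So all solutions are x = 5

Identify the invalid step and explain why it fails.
Step 4: Therefore x = 5

Step 4 incorrectly concludes that x = 5 is the only solution. The proof shows that x = 5 is A solution (existence), but does not show it is the ONLY solution (uniqueness). In fact, x = -5 is also a solution since (-5)^2 = 25. Finding one solution doesn't prove there are no others.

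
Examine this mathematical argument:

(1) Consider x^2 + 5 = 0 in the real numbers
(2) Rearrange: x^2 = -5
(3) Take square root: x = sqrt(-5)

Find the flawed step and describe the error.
Step 3: Take square root: x = sqrt(-5)

Step 3 takes the square root of -5, which is negative. In the real number system, the square root of a negative number is undefined. The equation x^2 + 5 = 0 has no real solutions. Square roots of negative numbers only exist in the complex numbers.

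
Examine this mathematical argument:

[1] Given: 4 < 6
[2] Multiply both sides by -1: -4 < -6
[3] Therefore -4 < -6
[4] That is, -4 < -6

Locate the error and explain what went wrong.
Step 2: Multiply both sides by -1: -4 < -6

Step 2 multiplies both sides by -1 but fails to reverse the inequality sign. When multiplying (or dividing) an inequality by a negative number, the direction must be reversed. Since 4 < 6, we should get -4 > -6, i.e., -4 > -6.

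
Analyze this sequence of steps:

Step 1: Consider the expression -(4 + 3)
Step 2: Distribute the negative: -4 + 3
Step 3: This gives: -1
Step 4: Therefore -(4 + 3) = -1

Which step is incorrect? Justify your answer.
Step 2: Distribute the negative: -4 + 3

Step 2 incorrectly distributes the negative sign. The correct distribution is -(4 + 3) = -4 - 3 = -7. The negative must be applied to both terms, not just the first. The error treats -(4 + 3) as -4 + 3, which equals -1 instead of -7.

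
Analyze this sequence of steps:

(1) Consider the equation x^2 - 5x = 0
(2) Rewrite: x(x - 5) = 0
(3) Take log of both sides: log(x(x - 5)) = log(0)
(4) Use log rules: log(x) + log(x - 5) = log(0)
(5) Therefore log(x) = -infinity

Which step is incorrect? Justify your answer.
Step 3: Take log of both sides: log(x(x - 5)) = log(0)

Step 3 takes the logarithm of both sides, resulting in log(0) on the right side. The logarithm is only defined for positive numbers; log(0) is undefined (approaches negative infinity). This operation is invalid.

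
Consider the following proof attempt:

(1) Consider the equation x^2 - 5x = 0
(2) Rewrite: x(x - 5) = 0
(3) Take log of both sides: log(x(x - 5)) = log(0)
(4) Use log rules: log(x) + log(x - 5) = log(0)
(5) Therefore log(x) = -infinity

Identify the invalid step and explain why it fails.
Step 3: Take log of both sides: log(x(x - 5)) = log(0)

Step 3 takes the logarithm of both sides, resulting in log(0) on the right side. The logarithm is only defined for positive numbers; log(0) is undefined (approaches negative infinity). This operation is invalid.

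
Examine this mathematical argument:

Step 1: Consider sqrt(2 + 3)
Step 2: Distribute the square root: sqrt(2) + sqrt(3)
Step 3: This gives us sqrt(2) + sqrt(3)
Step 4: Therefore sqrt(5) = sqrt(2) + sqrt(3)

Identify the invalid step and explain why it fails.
Step 2: Distribute the square root: sqrt(2) + sqrt(3)

Step 2 incorrectly 'distributes' the square root over addition. The square root function does not distribute: sqrt(a + b) ≠ sqrt(a) + sqrt(b). In fact, sqrt(2 + 3) = sqrt(5) ≈ 2.2361, while sqrt(2) + sqrt(3) ≈ 3.1463.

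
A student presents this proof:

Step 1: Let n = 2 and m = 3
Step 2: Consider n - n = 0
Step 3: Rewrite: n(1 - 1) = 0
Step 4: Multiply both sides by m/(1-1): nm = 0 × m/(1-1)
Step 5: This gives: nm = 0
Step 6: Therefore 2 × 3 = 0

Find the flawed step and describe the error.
Step 4: Multiply both sides by m/(1-1): nm = 0 × m/(1-1)

Step 4 multiplies both sides by m/(1-1). However, 1-1 = 0, so this is multiplication by m/0, which is undefined. We cannot multiply by an undefined expression.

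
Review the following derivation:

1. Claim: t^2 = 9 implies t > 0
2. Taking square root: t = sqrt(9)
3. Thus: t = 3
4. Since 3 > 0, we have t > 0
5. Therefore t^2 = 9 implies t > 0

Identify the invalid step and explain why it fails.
Step 2: Taking square root: t = sqrt(9)

Step 2 takes the square root and assumes the positive root only. The equation t^2 = 9 actually has two solutions: t = 3 and t = -3. The proof silently assumes t > 0 without justification, then uses this assumption to conclude t > 0, which is circular. The counterexample t = -3 shows the claim is false.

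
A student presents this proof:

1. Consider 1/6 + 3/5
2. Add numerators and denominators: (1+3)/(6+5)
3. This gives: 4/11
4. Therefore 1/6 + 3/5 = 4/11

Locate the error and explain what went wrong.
Step 2: Add numerators and denominators: (1+3)/(6+5)

Step 2 incorrectly adds fractions by separately adding numerators and denominators. This is wrong. The correct method requires a common denominator: 1/6 + 3/5 = (1×5 + 3×6)/(6×5) = 23/30 = 23/30. The method used gives 4/11, which is different.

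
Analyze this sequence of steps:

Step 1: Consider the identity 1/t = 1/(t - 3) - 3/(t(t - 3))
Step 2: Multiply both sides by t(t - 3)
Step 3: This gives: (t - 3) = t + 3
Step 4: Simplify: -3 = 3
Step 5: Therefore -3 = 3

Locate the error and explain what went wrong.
Step 3: This gives: (t - 3) = t + 3

Step 3 makes a sign error when clearing denominators. Multiplying -3/(t(t - 3)) by t(t - 3) gives -3, not +3. The correct result is (t - 3) = t - 3, which is trivially true, not (t - 3) = t + 3. (Step 1 is a valid identity: 1/(t - 3) - 3/(t(t - 3)) = (t - 3)/(t(t - 3)) = 1/t.)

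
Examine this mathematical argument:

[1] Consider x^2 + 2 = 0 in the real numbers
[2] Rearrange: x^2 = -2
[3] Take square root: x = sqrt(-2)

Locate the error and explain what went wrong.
Step 3: Take square root: x = sqrt(-2)

Step 3 takes the square root of -2, which is negative. In the real number system, the square root of a negative number is undefined. The equation x^2 + 2 = 0 has no real solutions. Square roots of negative numbers only exist in the complex numbers.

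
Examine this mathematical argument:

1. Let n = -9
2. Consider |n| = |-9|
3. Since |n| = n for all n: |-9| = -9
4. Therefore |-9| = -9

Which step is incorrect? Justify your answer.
Step 3: Since |n| = n for all n: |-9| = -9

Step 3 incorrectly states that |n| = n for all n. The correct definition is |n| = n when n >= 0, and |n| = -n when n < 0. Since -9 < 0, we have |-9| = -(-9) = 9, not -9.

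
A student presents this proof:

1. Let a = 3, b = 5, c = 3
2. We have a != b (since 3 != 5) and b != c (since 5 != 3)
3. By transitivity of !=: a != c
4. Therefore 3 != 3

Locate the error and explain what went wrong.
Step 3: By transitivity of !=: a != c

Step 3 incorrectly applies transitivity to the '!=' relation. Transitivity states: if a R b and b R c, then a R c. However, '!=' is not transitive. Counterexample: 3 != 5 and 5 != 3, but 3 = 3 (both equal 3). Transitivity holds for relations like <, <=, =, but not for !=.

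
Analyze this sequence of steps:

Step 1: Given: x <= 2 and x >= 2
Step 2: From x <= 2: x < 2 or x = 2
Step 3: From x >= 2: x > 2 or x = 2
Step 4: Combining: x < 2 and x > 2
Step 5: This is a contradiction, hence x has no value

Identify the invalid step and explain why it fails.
Step 4: Combining: x < 2 and x > 2

Step 4 incorrectly combines the conditions. From x <= 2 and x >= 2, the intersection is x = 2. The error treats the 'or' cases as 'and' requirements. The correct conclusion is that x = 2 is the unique solution, not that no solution exists.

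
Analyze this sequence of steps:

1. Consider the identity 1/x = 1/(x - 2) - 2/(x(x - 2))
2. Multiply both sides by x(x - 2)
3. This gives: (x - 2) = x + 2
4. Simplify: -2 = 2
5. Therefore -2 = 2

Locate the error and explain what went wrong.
Step 3: This gives: (x - 2) = x + 2

Step 3 makes a sign error when clearing denominators. Multiplying -2/(x(x - 2)) by x(x - 2) gives -2, not +2. The correct result is (x - 2) = x - 2, which is trivially true, not (x - 2) = x + 2. (Step 1 is a valid identity: 1/(x - 2) - 2/(x(x - 2)) = (x - 2)/(x(x - 2)) = 1/x.)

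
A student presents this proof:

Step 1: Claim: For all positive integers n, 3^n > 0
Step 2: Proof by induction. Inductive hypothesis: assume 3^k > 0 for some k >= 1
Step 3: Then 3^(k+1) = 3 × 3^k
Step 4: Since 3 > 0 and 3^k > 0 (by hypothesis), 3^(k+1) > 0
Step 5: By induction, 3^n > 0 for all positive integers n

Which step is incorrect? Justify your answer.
Step 5: By induction, 3^n > 0 for all positive integers n

Step 5 concludes the proof by induction, but no base case was ever established. A valid induction proof requires: (1) a base case proving 3^1 > 0, and (2) an inductive step showing IF 3^k > 0 THEN 3^(k+1) > 0. Steps 2-4 correctly establish the inductive step, but without the base case the conclusion in step 5 does not follow.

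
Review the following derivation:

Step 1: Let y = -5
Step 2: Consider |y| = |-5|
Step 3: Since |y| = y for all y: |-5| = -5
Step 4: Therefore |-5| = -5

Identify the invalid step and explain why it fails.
Step 3: Since |y| = y for all y: |-5| = -5

Step 3 incorrectly states that |y| = y for all y. The correct definition is |y| = y when y >= 0, and |y| = -y when y < 0. Since -5 < 0, we have |-5| = -(-5) = 5, not -5.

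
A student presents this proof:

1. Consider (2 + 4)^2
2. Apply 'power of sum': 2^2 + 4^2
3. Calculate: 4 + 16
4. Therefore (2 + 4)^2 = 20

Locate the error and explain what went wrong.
Step 2: Apply 'power of sum': 2^2 + 4^2

Step 2 incorrectly applies a non-existent rule '(a+b)^n = a^n + b^n'. This is false in general. The correct expansion uses the binomial theorem. The actual value is (2 + 4)^2 = 6^2 = 36, not 20.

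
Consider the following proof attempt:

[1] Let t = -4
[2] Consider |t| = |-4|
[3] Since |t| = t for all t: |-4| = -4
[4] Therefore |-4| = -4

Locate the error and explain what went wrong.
Step 3: Since |t| = t for all t: |-4| = -4

Step 3 incorrectly states that |t| = t for all t. The correct definition is |t| = t when t >= 0, and |t| = -t when t < 0. Since -4 < 0, we have |-4| = -(-4) = 4, not -4.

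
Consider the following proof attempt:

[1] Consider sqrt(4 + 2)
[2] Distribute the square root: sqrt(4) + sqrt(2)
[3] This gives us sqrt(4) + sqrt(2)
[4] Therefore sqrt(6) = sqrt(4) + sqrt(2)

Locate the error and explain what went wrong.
Step 2: Distribute the square root: sqrt(4) + sqrt(2)

Step 2 incorrectly 'distributes' the square root over addition. The square root function does not distribute: sqrt(a + b) ≠ sqrt(a) + sqrt(b). In fact, sqrt(4 + 2) = sqrt(6) ≈ 2.4495, while sqrt(4) + sqrt(2) ≈ 3.4142.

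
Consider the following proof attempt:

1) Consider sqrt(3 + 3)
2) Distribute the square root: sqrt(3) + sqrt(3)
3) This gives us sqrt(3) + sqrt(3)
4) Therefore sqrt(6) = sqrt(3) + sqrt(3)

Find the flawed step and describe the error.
Step 2: Distribute the square root: sqrt(3) + sqrt(3)

Step 2 incorrectly 'distributes' the square root over addition. The square root function does not distribute: sqrt(a + b) ≠ sqrt(a) + sqrt(b). In fact, sqrt(3 + 3) = sqrt(6) ≈ 2.4495, while sqrt(3) + sqrt(3) ≈ 3.4641.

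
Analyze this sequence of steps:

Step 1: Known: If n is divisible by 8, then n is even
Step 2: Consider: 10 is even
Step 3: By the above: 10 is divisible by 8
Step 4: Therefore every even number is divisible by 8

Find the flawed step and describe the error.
Step 3: By the above: 10 is divisible by 8

Step 3 commits the fallacy of affirming the consequent. The known fact 'divisible by 8 → even' does NOT imply 'even → divisible by 8'. That would be the converse, which is false. For example, 10 is even but 10 ÷ 8 = 1.25, which is not an integer.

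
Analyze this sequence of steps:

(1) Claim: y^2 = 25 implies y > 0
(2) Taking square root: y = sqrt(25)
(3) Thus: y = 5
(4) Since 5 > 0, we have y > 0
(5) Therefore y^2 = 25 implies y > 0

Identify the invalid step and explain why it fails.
Step 2: Taking square root: y = sqrt(25)

Step 2 takes the square root and assumes the positive root only. The equation y^2 = 25 actually has two solutions: y = 5 and y = -5. The proof silently assumes y > 0 without justification, then uses this assumption to conclude y > 0, which is circular. The counterexample y = -5 shows the claim is false.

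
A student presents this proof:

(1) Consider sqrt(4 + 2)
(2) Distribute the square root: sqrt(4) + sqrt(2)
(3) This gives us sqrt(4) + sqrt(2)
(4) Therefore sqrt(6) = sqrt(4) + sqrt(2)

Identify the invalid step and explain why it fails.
Step 2: Distribute the square root: sqrt(4) + sqrt(2)

Step 2 incorrectly 'distributes' the square root over addition. The square root function does not distribute: sqrt(a + b) ≠ sqrt(a) + sqrt(b). In fact, sqrt(4 + 2) = sqrt(6) ≈ 2.4495, while sqrt(4) + sqrt(2) ≈ 3.4142.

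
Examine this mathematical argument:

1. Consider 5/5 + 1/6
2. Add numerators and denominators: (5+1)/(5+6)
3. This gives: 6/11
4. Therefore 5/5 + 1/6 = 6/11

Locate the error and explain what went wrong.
Step 2: Add numerators and denominators: (5+1)/(5+6)

Step 2 incorrectly adds fractions by separately adding numerators and denominators. This is wrong. The correct method requires a common denominator: 5/5 + 1/6 = (5×6 + 1×5)/(5×6) = 35/30 = 7/6. The method used gives 6/11, which is different.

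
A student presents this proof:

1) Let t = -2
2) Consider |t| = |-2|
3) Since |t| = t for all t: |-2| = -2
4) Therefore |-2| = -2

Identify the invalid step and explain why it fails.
Step 3: Since |t| = t for all t: |-2| = -2

Step 3 incorrectly states that |t| = t for all t. The correct definition is |t| = t when t >= 0, and |t| = -t when t < 0. Since -2 < 0, we have |-2| = -(-2) = 2, not -2.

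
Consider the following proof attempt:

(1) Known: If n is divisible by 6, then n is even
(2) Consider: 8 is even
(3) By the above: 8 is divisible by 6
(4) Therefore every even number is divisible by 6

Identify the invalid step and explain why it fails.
Step 3: By the above: 8 is divisible by 6

Step 3 commits the fallacy of affirming the consequent. The known fact 'divisible by 6 → even' does NOT imply 'even → divisible by 6'. That would be the converse, which is false. For example, 8 is even but 8 ÷ 6 = 1.33, which is not an integer.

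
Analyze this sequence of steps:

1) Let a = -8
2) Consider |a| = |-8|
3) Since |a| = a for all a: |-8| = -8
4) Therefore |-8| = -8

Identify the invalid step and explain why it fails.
Step 3: Since |a| = a for all a: |-8| = -8

Step 3 incorrectly states that |a| = a for all a. The correct definition is |a| = a when a >= 0, and |a| = -a when a < 0. Since -8 < 0, we have |-8| = -(-8) = 8, not -8.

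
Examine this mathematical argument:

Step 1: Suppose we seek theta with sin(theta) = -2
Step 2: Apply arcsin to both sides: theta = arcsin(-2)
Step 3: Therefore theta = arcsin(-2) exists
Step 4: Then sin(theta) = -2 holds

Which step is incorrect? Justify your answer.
Step 2: Apply arcsin to both sides: theta = arcsin(-2)

Step 2 applies arcsin to -2. However, arcsin(x) is only defined for x in [-1, 1] because sin(theta) can only produce values in that range. Since |-2| > 1, arcsin(-2) is undefined. There is no angle whose sine equals -2.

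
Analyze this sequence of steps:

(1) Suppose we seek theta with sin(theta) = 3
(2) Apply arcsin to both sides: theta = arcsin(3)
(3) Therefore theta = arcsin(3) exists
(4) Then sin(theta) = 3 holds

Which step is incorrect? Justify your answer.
Step 2: Apply arcsin to both sides: theta = arcsin(3)

Step 2 applies arcsin to 3. However, arcsin(x) is only defined for x in [-1, 1] because sin(theta) can only produce values in that range. Since |3| > 1, arcsin(3) is undefined. There is no angle whose sine equals 3.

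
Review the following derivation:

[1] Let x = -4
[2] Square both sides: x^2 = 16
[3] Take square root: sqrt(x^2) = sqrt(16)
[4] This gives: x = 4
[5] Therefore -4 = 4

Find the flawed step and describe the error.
Step 4: This gives: x = 4

Step 4 incorrectly states that sqrt(x^2) = x. The correct identity is sqrt(x^2) = |x|. Since x = -4 < 0, we have sqrt(x^2) = |-4| = 4, not x = -4.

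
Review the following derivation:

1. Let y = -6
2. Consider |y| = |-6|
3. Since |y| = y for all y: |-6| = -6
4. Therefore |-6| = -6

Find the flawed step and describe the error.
Step 3: Since |y| = y for all y: |-6| = -6

Step 3 incorrectly states that |y| = y for all y. The correct definition is |y| = y when y >= 0, and |y| = -y when y < 0. Since -6 < 0, we have |-6| = -(-6) = 6, not -6.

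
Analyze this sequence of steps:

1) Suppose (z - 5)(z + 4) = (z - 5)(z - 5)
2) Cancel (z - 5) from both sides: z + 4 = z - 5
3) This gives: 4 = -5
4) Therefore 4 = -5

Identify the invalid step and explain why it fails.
Step 2: Cancel (z - 5) from both sides: z + 4 = z - 5

Step 2 cancels (z - 5) from both sides. This is only valid if (z - 5) ≠ 0, i.e., z ≠ 5. When z = 5, both sides equal zero regardless of the other factors. The correct approach requires considering z = 5 as a separate case.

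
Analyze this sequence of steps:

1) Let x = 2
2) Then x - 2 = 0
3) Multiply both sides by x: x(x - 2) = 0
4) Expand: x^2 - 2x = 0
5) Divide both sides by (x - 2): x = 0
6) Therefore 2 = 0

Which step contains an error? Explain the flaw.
Step 5: Divide both sides by (x - 2): x = 0

Step 5 divides both sides by (x - 2). However, since x = 2, we have (x - 2) = 0. Division by zero is undefined, making this step invalid.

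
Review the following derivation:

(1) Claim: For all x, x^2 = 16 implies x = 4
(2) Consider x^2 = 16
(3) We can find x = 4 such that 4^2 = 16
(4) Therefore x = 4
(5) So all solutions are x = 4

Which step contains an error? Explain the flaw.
Step 4: Therefore x = 4

Step 4 incorrectly concludes that x = 4 is the only solution. The proof shows that x = 4 is A solution (existence), but does not show it is the ONLY solution (uniqueness). In fact, x = -4 is also a solution since (-4)^2 = 16. Finding one solution doesn't prove there are no others.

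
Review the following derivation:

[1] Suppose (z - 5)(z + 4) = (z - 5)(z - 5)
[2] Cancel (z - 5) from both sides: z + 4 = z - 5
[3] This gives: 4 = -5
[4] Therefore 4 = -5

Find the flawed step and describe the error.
Step 2: Cancel (z - 5) from both sides: z + 4 = z - 5

Step 2 cancels (z - 5) from both sides. This is only valid if (z - 5) ≠ 0, i.e., z ≠ 5. When z = 5, both sides equal zero regardless of the other factors. The correct approach requires considering z = 5 as a separate case.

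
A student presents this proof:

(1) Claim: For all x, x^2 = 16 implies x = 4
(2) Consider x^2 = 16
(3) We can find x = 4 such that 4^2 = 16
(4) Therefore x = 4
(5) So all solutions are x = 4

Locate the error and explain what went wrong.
Step 4: Therefore x = 4

Step 4 incorrectly concludes that x = 4 is the only solution. The proof shows that x = 4 is A solution (existence), but does not show it is the ONLY solution (uniqueness). In fact, x = -4 is also a solution since (-4)^2 = 16. Finding one solution doesn't prove there are no others.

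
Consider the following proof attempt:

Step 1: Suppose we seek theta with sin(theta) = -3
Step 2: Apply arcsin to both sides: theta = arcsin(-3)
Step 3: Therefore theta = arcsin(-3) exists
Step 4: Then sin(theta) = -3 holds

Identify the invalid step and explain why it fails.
Step 2: Apply arcsin to both sides: theta = arcsin(-3)

Step 2 applies arcsin to -3. However, arcsin(x) is only defined for x in [-1, 1] because sin(theta) can only produce values in that range. Since |-3| > 1, arcsin(-3) is undefined. There is no angle whose sine equals -3.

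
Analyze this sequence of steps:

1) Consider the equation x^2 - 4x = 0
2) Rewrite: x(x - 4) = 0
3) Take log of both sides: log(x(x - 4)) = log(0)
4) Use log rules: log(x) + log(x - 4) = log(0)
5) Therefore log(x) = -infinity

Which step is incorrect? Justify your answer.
Step 3: Take log of both sides: log(x(x - 4)) = log(0)

Step 3 takes the logarithm of both sides, resulting in log(0) on the right side. The logarithm is only defined for positive numbers; log(0) is undefined (approaches negative infinity). This operation is invalid.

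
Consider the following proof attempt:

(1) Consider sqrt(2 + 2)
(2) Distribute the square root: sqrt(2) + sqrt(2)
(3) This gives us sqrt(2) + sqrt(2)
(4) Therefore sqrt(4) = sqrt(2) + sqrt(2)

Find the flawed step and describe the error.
Step 2: Distribute the square root: sqrt(2) + sqrt(2)

Step 2 incorrectly 'distributes' the square root over addition. The square root function does not distribute: sqrt(a + b) ≠ sqrt(a) + sqrt(b). In fact, sqrt(2 + 2) = sqrt(4) ≈ 2.0000, while sqrt(2) + sqrt(2) ≈ 2.8284.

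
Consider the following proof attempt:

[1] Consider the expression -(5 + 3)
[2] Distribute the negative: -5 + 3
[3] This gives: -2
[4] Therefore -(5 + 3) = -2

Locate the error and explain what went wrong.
Step 2: Distribute the negative: -5 + 3

Step 2 incorrectly distributes the negative sign. The correct distribution is -(5 + 3) = -5 - 3 = -8. The negative must be applied to both terms, not just the first. The error treats -(5 + 3) as -5 + 3, which equals -2 instead of -8.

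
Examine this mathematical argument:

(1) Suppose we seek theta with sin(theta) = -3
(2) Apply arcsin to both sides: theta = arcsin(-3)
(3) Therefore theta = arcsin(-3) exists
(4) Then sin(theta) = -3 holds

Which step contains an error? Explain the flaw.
Step 2: Apply arcsin to both sides: theta = arcsin(-3)

Step 2 applies arcsin to -3. However, arcsin(x) is only defined for x in [-1, 1] because sin(theta) can only produce values in that range. Since |-3| > 1, arcsin(-3) is undefined. There is no angle whose sine equals -3.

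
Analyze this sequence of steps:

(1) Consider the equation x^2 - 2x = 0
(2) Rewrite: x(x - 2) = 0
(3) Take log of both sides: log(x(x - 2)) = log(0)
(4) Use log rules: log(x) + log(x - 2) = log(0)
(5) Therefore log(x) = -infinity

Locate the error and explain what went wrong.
Step 3: Take log of both sides: log(x(x - 2)) = log(0)

Step 3 takes the logarithm of both sides, resulting in log(0) on the right side. The logarithm is only defined for positive numbers; log(0) is undefined (approaches negative infinity). This operation is invalid.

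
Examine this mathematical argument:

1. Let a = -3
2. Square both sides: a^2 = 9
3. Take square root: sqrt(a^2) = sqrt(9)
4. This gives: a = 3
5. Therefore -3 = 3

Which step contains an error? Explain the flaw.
Step 4: This gives: a = 3

Step 4 incorrectly states that sqrt(a^2) = a. The correct identity is sqrt(a^2) = |a|. Since a = -3 < 0, we have sqrt(a^2) = |-3| = 3, not a = -3.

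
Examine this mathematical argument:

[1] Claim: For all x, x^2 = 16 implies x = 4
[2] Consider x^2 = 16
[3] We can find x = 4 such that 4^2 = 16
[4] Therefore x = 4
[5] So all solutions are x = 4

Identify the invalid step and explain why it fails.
Step 4: Therefore x = 4

Step 4 incorrectly concludes that x = 4 is the only solution. The proof shows that x = 4 is A solution (existence), but does not show it is the ONLY solution (uniqueness). In fact, x = -4 is also a solution since (-4)^2 = 16. Finding one solution doesn't prove there are no others.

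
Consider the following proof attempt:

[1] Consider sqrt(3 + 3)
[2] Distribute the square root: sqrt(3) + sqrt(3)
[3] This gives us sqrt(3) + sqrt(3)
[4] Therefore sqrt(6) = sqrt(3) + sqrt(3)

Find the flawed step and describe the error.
Step 2: Distribute the square root: sqrt(3) + sqrt(3)

Step 2 incorrectly 'distributes' the square root over addition. The square root function does not distribute: sqrt(a + b) ≠ sqrt(a) + sqrt(b). In fact, sqrt(3 + 3) = sqrt(6) ≈ 2.4495, while sqrt(3) + sqrt(3) ≈ 3.4641.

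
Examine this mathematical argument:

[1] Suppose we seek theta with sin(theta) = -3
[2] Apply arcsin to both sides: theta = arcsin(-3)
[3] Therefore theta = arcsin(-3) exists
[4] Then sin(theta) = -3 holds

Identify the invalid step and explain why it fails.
Step 2: Apply arcsin to both sides: theta = arcsin(-3)

Step 2 applies arcsin to -3. However, arcsin(x) is only defined for x in [-1, 1] because sin(theta) can only produce values in that range. Since |-3| > 1, arcsin(-3) is undefined. There is no angle whose sine equals -3.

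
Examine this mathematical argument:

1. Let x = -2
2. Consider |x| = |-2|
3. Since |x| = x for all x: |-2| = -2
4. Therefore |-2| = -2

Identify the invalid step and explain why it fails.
Step 3: Since |x| = x for all x: |-2| = -2

Step 3 incorrectly states that |x| = x for all x. The correct definition is |x| = x when x >= 0, and |x| = -x when x < 0. Since -2 < 0, we have |-2| = -(-2) = 2, not -2.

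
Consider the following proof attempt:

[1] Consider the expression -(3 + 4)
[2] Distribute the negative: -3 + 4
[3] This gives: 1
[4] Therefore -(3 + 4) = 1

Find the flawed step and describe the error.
Step 2: Distribute the negative: -3 + 4

Step 2 incorrectly distributes the negative sign. The correct distribution is -(3 + 4) = -3 - 4 = -7. The negative must be applied to both terms, not just the first. The error treats -(3 + 4) as -3 + 4, which equals 1 instead of -7.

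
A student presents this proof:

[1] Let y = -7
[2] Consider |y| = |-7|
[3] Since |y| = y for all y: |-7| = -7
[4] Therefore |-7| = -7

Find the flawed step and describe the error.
Step 3: Since |y| = y for all y: |-7| = -7

Step 3 incorrectly states that |y| = y for all y. The correct definition is |y| = y when y >= 0, and |y| = -y when y < 0. Since -7 < 0, we have |-7| = -(-7) = 7, not -7.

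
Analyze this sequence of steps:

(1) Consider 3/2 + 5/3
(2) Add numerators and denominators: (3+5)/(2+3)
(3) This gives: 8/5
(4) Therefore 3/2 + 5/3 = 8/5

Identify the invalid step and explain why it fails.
Step 2: Add numerators and denominators: (3+5)/(2+3)

Step 2 incorrectly adds fractions by separately adding numerators and denominators. This is wrong. The correct method requires a common denominator: 3/2 + 5/3 = (3×3 + 5×2)/(2×3) = 19/6 = 19/6. The method used gives 8/5, which is different.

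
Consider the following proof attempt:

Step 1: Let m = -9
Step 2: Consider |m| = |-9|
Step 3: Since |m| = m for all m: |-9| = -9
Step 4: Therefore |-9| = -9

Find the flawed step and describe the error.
Step 3: Since |m| = m for all m: |-9| = -9

Step 3 incorrectly states that |m| = m for all m. The correct definition is |m| = m when m >= 0, and |m| = -m when m < 0. Since -9 < 0, we have |-9| = -(-9) = 9, not -9.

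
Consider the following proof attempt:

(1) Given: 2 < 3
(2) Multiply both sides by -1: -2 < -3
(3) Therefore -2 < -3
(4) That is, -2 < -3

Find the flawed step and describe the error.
Step 2: Multiply both sides by -1: -2 < -3

Step 2 multiplies both sides by -1 but fails to reverse the inequality sign. When multiplying (or dividing) an inequality by a negative number, the direction must be reversed. Since 2 < 3, we should get -2 > -3, i.e., -2 > -3.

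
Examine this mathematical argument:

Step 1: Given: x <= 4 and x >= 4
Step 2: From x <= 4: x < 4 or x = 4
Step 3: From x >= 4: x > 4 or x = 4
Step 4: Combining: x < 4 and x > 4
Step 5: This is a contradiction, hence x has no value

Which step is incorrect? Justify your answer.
Step 4: Combining: x < 4 and x > 4

Step 4 incorrectly combines the conditions. From x <= 4 and x >= 4, the intersection is x = 4. The error treats the 'or' cases as 'and' requirements. The correct conclusion is that x = 4 is the unique solution, not that no solution exists.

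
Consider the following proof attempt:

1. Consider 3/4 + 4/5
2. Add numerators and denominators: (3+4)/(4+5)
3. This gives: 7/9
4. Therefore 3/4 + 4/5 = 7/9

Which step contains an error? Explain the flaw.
Step 2: Add numerators and denominators: (3+4)/(4+5)

Step 2 incorrectly adds fractions by separately adding numerators and denominators. This is wrong. The correct method requires a common denominator: 3/4 + 4/5 = (3×5 + 4×4)/(4×5) = 31/20 = 31/20. The method used gives 7/9, which is different.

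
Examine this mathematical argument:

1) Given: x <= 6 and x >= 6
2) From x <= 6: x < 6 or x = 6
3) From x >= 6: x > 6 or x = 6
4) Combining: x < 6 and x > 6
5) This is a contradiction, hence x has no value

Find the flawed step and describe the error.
Step 4: Combining: x < 6 and x > 6

Step 4 incorrectly combines the conditions. From x <= 6 and x >= 6, the intersection is x = 6. The error treats the 'or' cases as 'and' requirements. The correct conclusion is that x = 6 is the unique solution, not that no solution exists.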